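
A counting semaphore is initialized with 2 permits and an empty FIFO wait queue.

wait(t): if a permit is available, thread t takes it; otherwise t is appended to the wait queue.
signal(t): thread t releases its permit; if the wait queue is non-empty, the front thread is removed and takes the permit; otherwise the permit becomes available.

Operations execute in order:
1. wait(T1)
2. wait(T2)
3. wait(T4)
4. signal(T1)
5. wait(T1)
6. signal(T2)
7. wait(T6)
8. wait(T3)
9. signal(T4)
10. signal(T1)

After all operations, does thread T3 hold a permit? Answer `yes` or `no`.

Step 1: wait(T1) -> count=1 queue=[] holders={T1}
Step 2: wait(T2) -> count=0 queue=[] holders={T1,T2}
Step 3: wait(T4) -> count=0 queue=[T4] holders={T1,T2}
Step 4: signal(T1) -> count=0 queue=[] holders={T2,T4}
Step 5: wait(T1) -> count=0 queue=[T1] holders={T2,T4}
Step 6: signal(T2) -> count=0 queue=[] holders={T1,T4}
Step 7: wait(T6) -> count=0 queue=[T6] holders={T1,T4}
Step 8: wait(T3) -> count=0 queue=[T6,T3] holders={T1,T4}
Step 9: signal(T4) -> count=0 queue=[T3] holders={T1,T6}
Step 10: signal(T1) -> count=0 queue=[] holders={T3,T6}
Final holders: {T3,T6} -> T3 in holders

Answer: yes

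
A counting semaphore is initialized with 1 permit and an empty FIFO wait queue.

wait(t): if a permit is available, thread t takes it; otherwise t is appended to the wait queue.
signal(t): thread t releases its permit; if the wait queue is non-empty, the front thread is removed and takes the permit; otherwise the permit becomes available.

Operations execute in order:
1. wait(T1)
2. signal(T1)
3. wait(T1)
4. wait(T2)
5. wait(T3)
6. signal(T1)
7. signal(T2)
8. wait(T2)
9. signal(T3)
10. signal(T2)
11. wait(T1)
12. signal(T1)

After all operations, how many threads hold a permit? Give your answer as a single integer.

Step 1: wait(T1) -> count=0 queue=[] holders={T1}
Step 2: signal(T1) -> count=1 queue=[] holders={none}
Step 3: wait(T1) -> count=0 queue=[] holders={T1}
Step 4: wait(T2) -> count=0 queue=[T2] holders={T1}
Step 5: wait(T3) -> count=0 queue=[T2,T3] holders={T1}
Step 6: signal(T1) -> count=0 queue=[T3] holders={T2}
Step 7: signal(T2) -> count=0 queue=[] holders={T3}
Step 8: wait(T2) -> count=0 queue=[T2] holders={T3}
Step 9: signal(T3) -> count=0 queue=[] holders={T2}
Step 10: signal(T2) -> count=1 queue=[] holders={none}
Step 11: wait(T1) -> count=0 queue=[] holders={T1}
Step 12: signal(T1) -> count=1 queue=[] holders={none}
Final holders: {none} -> 0 thread(s)

Answer: 0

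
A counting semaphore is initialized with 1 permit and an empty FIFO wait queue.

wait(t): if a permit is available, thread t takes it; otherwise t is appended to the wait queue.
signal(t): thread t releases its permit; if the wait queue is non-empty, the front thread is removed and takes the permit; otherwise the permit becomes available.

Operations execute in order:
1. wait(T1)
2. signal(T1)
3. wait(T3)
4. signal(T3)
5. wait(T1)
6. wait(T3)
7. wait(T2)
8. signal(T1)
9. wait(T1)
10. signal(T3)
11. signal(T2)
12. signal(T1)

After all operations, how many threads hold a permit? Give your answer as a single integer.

Answer: 0

Derivation:
Step 1: wait(T1) -> count=0 queue=[] holders={T1}
Step 2: signal(T1) -> count=1 queue=[] holders={none}
Step 3: wait(T3) -> count=0 queue=[] holders={T3}
Step 4: signal(T3) -> count=1 queue=[] holders={none}
Step 5: wait(T1) -> count=0 queue=[] holders={T1}
Step 6: wait(T3) -> count=0 queue=[T3] holders={T1}
Step 7: wait(T2) -> count=0 queue=[T3,T2] holders={T1}
Step 8: signal(T1) -> count=0 queue=[T2] holders={T3}
Step 9: wait(T1) -> count=0 queue=[T2,T1] holders={T3}
Step 10: signal(T3) -> count=0 queue=[T1] holders={T2}
Step 11: signal(T2) -> count=0 queue=[] holders={T1}
Step 12: signal(T1) -> count=1 queue=[] holders={none}
Final holders: {none} -> 0 thread(s)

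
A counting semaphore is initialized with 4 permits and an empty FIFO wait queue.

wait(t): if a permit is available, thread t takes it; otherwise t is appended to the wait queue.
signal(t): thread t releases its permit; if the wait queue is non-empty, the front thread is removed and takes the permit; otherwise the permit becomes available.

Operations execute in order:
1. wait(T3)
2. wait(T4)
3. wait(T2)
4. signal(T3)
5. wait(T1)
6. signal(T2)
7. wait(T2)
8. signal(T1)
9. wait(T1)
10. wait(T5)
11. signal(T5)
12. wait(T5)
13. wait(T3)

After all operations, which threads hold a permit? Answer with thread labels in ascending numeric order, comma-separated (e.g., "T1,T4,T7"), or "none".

Answer: T1,T2,T4,T5

Derivation:
Step 1: wait(T3) -> count=3 queue=[] holders={T3}
Step 2: wait(T4) -> count=2 queue=[] holders={T3,T4}
Step 3: wait(T2) -> count=1 queue=[] holders={T2,T3,T4}
Step 4: signal(T3) -> count=2 queue=[] holders={T2,T4}
Step 5: wait(T1) -> count=1 queue=[] holders={T1,T2,T4}
Step 6: signal(T2) -> count=2 queue=[] holders={T1,T4}
Step 7: wait(T2) -> count=1 queue=[] holders={T1,T2,T4}
Step 8: signal(T1) -> count=2 queue=[] holders={T2,T4}
Step 9: wait(T1) -> count=1 queue=[] holders={T1,T2,T4}
Step 10: wait(T5) -> count=0 queue=[] holders={T1,T2,T4,T5}
Step 11: signal(T5) -> count=1 queue=[] holders={T1,T2,T4}
Step 12: wait(T5) -> count=0 queue=[] holders={T1,T2,T4,T5}
Step 13: wait(T3) -> count=0 queue=[T3] holders={T1,T2,T4,T5}
Final holders: T1,T2,T4,T5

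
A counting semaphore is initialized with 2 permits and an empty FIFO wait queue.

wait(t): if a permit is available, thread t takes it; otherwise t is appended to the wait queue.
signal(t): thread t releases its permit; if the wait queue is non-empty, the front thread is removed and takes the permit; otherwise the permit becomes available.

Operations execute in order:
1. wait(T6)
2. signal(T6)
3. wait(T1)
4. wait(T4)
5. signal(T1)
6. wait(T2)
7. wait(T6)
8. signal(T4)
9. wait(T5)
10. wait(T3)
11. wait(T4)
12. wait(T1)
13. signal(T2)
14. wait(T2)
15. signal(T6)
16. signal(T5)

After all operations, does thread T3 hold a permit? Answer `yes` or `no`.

Step 1: wait(T6) -> count=1 queue=[] holders={T6}
Step 2: signal(T6) -> count=2 queue=[] holders={none}
Step 3: wait(T1) -> count=1 queue=[] holders={T1}
Step 4: wait(T4) -> count=0 queue=[] holders={T1,T4}
Step 5: signal(T1) -> count=1 queue=[] holders={T4}
Step 6: wait(T2) -> count=0 queue=[] holders={T2,T4}
Step 7: wait(T6) -> count=0 queue=[T6] holders={T2,T4}
Step 8: signal(T4) -> count=0 queue=[] holders={T2,T6}
Step 9: wait(T5) -> count=0 queue=[T5] holders={T2,T6}
Step 10: wait(T3) -> count=0 queue=[T5,T3] holders={T2,T6}
Step 11: wait(T4) -> count=0 queue=[T5,T3,T4] holders={T2,T6}
Step 12: wait(T1) -> count=0 queue=[T5,T3,T4,T1] holders={T2,T6}
Step 13: signal(T2) -> count=0 queue=[T3,T4,T1] holders={T5,T6}
Step 14: wait(T2) -> count=0 queue=[T3,T4,T1,T2] holders={T5,T6}
Step 15: signal(T6) -> count=0 queue=[T4,T1,T2] holders={T3,T5}
Step 16: signal(T5) -> count=0 queue=[T1,T2] holders={T3,T4}
Final holders: {T3,T4} -> T3 in holders

Answer: yes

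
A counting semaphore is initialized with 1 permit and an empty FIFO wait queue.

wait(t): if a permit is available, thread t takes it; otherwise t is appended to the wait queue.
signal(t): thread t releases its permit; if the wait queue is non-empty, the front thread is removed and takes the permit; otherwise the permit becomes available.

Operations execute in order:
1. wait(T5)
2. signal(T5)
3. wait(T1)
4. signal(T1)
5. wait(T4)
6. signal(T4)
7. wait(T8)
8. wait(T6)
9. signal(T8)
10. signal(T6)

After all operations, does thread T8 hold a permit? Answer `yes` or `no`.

Step 1: wait(T5) -> count=0 queue=[] holders={T5}
Step 2: signal(T5) -> count=1 queue=[] holders={none}
Step 3: wait(T1) -> count=0 queue=[] holders={T1}
Step 4: signal(T1) -> count=1 queue=[] holders={none}
Step 5: wait(T4) -> count=0 queue=[] holders={T4}
Step 6: signal(T4) -> count=1 queue=[] holders={none}
Step 7: wait(T8) -> count=0 queue=[] holders={T8}
Step 8: wait(T6) -> count=0 queue=[T6] holders={T8}
Step 9: signal(T8) -> count=0 queue=[] holders={T6}
Step 10: signal(T6) -> count=1 queue=[] holders={none}
Final holders: {none} -> T8 not in holders

Answer: no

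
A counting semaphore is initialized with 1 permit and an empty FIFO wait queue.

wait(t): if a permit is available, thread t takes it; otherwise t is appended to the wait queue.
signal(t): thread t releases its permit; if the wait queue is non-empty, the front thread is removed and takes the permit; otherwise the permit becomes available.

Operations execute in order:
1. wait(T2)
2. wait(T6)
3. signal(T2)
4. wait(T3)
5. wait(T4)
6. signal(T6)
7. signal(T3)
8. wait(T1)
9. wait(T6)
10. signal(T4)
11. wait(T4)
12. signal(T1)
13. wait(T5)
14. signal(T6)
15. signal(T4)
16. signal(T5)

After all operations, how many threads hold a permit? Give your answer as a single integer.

Step 1: wait(T2) -> count=0 queue=[] holders={T2}
Step 2: wait(T6) -> count=0 queue=[T6] holders={T2}
Step 3: signal(T2) -> count=0 queue=[] holders={T6}
Step 4: wait(T3) -> count=0 queue=[T3] holders={T6}
Step 5: wait(T4) -> count=0 queue=[T3,T4] holders={T6}
Step 6: signal(T6) -> count=0 queue=[T4] holders={T3}
Step 7: signal(T3) -> count=0 queue=[] holders={T4}
Step 8: wait(T1) -> count=0 queue=[T1] holders={T4}
Step 9: wait(T6) -> count=0 queue=[T1,T6] holders={T4}
Step 10: signal(T4) -> count=0 queue=[T6] holders={T1}
Step 11: wait(T4) -> count=0 queue=[T6,T4] holders={T1}
Step 12: signal(T1) -> count=0 queue=[T4] holders={T6}
Step 13: wait(T5) -> count=0 queue=[T4,T5] holders={T6}
Step 14: signal(T6) -> count=0 queue=[T5] holders={T4}
Step 15: signal(T4) -> count=0 queue=[] holders={T5}
Step 16: signal(T5) -> count=1 queue=[] holders={none}
Final holders: {none} -> 0 thread(s)

Answer: 0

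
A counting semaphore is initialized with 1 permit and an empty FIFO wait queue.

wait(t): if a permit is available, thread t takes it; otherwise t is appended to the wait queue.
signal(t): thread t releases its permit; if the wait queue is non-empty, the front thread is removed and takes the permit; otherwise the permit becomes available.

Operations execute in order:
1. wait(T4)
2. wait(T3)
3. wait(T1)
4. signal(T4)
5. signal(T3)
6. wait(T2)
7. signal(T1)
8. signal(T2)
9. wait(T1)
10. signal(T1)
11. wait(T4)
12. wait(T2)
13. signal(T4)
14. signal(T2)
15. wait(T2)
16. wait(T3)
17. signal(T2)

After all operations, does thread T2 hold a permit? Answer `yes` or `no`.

Answer: no

Derivation:
Step 1: wait(T4) -> count=0 queue=[] holders={T4}
Step 2: wait(T3) -> count=0 queue=[T3] holders={T4}
Step 3: wait(T1) -> count=0 queue=[T3,T1] holders={T4}
Step 4: signal(T4) -> count=0 queue=[T1] holders={T3}
Step 5: signal(T3) -> count=0 queue=[] holders={T1}
Step 6: wait(T2) -> count=0 queue=[T2] holders={T1}
Step 7: signal(T1) -> count=0 queue=[] holders={T2}
Step 8: signal(T2) -> count=1 queue=[] holders={none}
Step 9: wait(T1) -> count=0 queue=[] holders={T1}
Step 10: signal(T1) -> count=1 queue=[] holders={none}
Step 11: wait(T4) -> count=0 queue=[] holders={T4}
Step 12: wait(T2) -> count=0 queue=[T2] holders={T4}
Step 13: signal(T4) -> count=0 queue=[] holders={T2}
Step 14: signal(T2) -> count=1 queue=[] holders={none}
Step 15: wait(T2) -> count=0 queue=[] holders={T2}
Step 16: wait(T3) -> count=0 queue=[T3] holders={T2}
Step 17: signal(T2) -> count=0 queue=[] holders={T3}
Final holders: {T3} -> T2 not in holders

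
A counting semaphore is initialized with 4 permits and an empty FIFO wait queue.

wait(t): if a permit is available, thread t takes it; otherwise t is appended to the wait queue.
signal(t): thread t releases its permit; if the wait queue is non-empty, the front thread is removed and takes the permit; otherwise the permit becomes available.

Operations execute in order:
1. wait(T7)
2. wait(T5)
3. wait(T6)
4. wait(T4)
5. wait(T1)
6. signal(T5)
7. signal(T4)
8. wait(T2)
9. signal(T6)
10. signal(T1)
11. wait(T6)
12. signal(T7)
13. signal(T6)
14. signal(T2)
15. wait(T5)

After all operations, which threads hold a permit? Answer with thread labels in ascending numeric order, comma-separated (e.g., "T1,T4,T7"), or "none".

Answer: T5

Derivation:
Step 1: wait(T7) -> count=3 queue=[] holders={T7}
Step 2: wait(T5) -> count=2 queue=[] holders={T5,T7}
Step 3: wait(T6) -> count=1 queue=[] holders={T5,T6,T7}
Step 4: wait(T4) -> count=0 queue=[] holders={T4,T5,T6,T7}
Step 5: wait(T1) -> count=0 queue=[T1] holders={T4,T5,T6,T7}
Step 6: signal(T5) -> count=0 queue=[] holders={T1,T4,T6,T7}
Step 7: signal(T4) -> count=1 queue=[] holders={T1,T6,T7}
Step 8: wait(T2) -> count=0 queue=[] holders={T1,T2,T6,T7}
Step 9: signal(T6) -> count=1 queue=[] holders={T1,T2,T7}
Step 10: signal(T1) -> count=2 queue=[] holders={T2,T7}
Step 11: wait(T6) -> count=1 queue=[] holders={T2,T6,T7}
Step 12: signal(T7) -> count=2 queue=[] holders={T2,T6}
Step 13: signal(T6) -> count=3 queue=[] holders={T2}
Step 14: signal(T2) -> count=4 queue=[] holders={none}
Step 15: wait(T5) -> count=3 queue=[] holders={T5}
Final holders: T5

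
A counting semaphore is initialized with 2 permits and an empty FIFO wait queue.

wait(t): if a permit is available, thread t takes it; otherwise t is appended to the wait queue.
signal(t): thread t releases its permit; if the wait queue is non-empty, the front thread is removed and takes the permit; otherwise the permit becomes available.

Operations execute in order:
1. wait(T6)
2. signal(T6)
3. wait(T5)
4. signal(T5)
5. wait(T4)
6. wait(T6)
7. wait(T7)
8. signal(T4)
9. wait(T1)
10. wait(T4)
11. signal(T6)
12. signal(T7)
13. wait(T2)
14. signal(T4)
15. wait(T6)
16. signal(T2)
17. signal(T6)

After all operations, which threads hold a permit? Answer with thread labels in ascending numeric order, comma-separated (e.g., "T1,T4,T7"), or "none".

Step 1: wait(T6) -> count=1 queue=[] holders={T6}
Step 2: signal(T6) -> count=2 queue=[] holders={none}
Step 3: wait(T5) -> count=1 queue=[] holders={T5}
Step 4: signal(T5) -> count=2 queue=[] holders={none}
Step 5: wait(T4) -> count=1 queue=[] holders={T4}
Step 6: wait(T6) -> count=0 queue=[] holders={T4,T6}
Step 7: wait(T7) -> count=0 queue=[T7] holders={T4,T6}
Step 8: signal(T4) -> count=0 queue=[] holders={T6,T7}
Step 9: wait(T1) -> count=0 queue=[T1] holders={T6,T7}
Step 10: wait(T4) -> count=0 queue=[T1,T4] holders={T6,T7}
Step 11: signal(T6) -> count=0 queue=[T4] holders={T1,T7}
Step 12: signal(T7) -> count=0 queue=[] holders={T1,T4}
Step 13: wait(T2) -> count=0 queue=[T2] holders={T1,T4}
Step 14: signal(T4) -> count=0 queue=[] holders={T1,T2}
Step 15: wait(T6) -> count=0 queue=[T6] holders={T1,T2}
Step 16: signal(T2) -> count=0 queue=[] holders={T1,T6}
Step 17: signal(T6) -> count=1 queue=[] holders={T1}
Final holders: T1

Answer: T1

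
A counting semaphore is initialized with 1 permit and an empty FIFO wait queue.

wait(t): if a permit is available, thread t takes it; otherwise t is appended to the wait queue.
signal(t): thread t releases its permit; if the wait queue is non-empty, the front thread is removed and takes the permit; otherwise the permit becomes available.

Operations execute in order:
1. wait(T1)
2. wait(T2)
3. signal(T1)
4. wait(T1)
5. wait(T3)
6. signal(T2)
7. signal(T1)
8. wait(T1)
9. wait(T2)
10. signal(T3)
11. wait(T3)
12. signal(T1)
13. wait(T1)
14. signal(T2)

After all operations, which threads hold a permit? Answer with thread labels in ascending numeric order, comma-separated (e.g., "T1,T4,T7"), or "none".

Step 1: wait(T1) -> count=0 queue=[] holders={T1}
Step 2: wait(T2) -> count=0 queue=[T2] holders={T1}
Step 3: signal(T1) -> count=0 queue=[] holders={T2}
Step 4: wait(T1) -> count=0 queue=[T1] holders={T2}
Step 5: wait(T3) -> count=0 queue=[T1,T3] holders={T2}
Step 6: signal(T2) -> count=0 queue=[T3] holders={T1}
Step 7: signal(T1) -> count=0 queue=[] holders={T3}
Step 8: wait(T1) -> count=0 queue=[T1] holders={T3}
Step 9: wait(T2) -> count=0 queue=[T1,T2] holders={T3}
Step 10: signal(T3) -> count=0 queue=[T2] holders={T1}
Step 11: wait(T3) -> count=0 queue=[T2,T3] holders={T1}
Step 12: signal(T1) -> count=0 queue=[T3] holders={T2}
Step 13: wait(T1) -> count=0 queue=[T3,T1] holders={T2}
Step 14: signal(T2) -> count=0 queue=[T1] holders={T3}
Final holders: T3

Answer: T3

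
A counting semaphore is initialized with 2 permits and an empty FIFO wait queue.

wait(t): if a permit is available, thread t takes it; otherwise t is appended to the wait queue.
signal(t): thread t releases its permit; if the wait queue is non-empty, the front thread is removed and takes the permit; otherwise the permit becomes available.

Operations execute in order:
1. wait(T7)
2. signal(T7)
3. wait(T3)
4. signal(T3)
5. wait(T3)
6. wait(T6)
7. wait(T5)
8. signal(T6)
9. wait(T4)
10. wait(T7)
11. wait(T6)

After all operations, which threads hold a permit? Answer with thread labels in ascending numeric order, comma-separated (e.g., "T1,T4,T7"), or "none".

Answer: T3,T5

Derivation:
Step 1: wait(T7) -> count=1 queue=[] holders={T7}
Step 2: signal(T7) -> count=2 queue=[] holders={none}
Step 3: wait(T3) -> count=1 queue=[] holders={T3}
Step 4: signal(T3) -> count=2 queue=[] holders={none}
Step 5: wait(T3) -> count=1 queue=[] holders={T3}
Step 6: wait(T6) -> count=0 queue=[] holders={T3,T6}
Step 7: wait(T5) -> count=0 queue=[T5] holders={T3,T6}
Step 8: signal(T6) -> count=0 queue=[] holders={T3,T5}
Step 9: wait(T4) -> count=0 queue=[T4] holders={T3,T5}
Step 10: wait(T7) -> count=0 queue=[T4,T7] holders={T3,T5}
Step 11: wait(T6) -> count=0 queue=[T4,T7,T6] holders={T3,T5}
Final holders: T3,T5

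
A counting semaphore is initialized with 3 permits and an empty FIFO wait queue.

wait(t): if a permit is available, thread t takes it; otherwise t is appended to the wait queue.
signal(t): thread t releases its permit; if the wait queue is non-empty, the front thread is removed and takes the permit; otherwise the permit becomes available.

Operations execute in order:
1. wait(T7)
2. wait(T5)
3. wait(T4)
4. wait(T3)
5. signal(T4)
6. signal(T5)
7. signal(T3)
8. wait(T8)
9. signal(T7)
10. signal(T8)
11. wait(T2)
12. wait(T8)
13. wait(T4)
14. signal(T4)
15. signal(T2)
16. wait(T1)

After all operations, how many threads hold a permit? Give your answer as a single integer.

Answer: 2

Derivation:
Step 1: wait(T7) -> count=2 queue=[] holders={T7}
Step 2: wait(T5) -> count=1 queue=[] holders={T5,T7}
Step 3: wait(T4) -> count=0 queue=[] holders={T4,T5,T7}
Step 4: wait(T3) -> count=0 queue=[T3] holders={T4,T5,T7}
Step 5: signal(T4) -> count=0 queue=[] holders={T3,T5,T7}
Step 6: signal(T5) -> count=1 queue=[] holders={T3,T7}
Step 7: signal(T3) -> count=2 queue=[] holders={T7}
Step 8: wait(T8) -> count=1 queue=[] holders={T7,T8}
Step 9: signal(T7) -> count=2 queue=[] holders={T8}
Step 10: signal(T8) -> count=3 queue=[] holders={none}
Step 11: wait(T2) -> count=2 queue=[] holders={T2}
Step 12: wait(T8) -> count=1 queue=[] holders={T2,T8}
Step 13: wait(T4) -> count=0 queue=[] holders={T2,T4,T8}
Step 14: signal(T4) -> count=1 queue=[] holders={T2,T8}
Step 15: signal(T2) -> count=2 queue=[] holders={T8}
Step 16: wait(T1) -> count=1 queue=[] holders={T1,T8}
Final holders: {T1,T8} -> 2 thread(s)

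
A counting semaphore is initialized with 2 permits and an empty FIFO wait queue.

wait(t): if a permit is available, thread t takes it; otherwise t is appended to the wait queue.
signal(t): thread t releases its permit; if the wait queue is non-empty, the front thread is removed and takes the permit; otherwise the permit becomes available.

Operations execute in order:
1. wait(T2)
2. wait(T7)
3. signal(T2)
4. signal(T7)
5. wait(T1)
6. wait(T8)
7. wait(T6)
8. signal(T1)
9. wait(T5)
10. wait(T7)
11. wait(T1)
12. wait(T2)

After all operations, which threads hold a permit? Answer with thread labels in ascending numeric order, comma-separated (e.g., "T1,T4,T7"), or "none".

Answer: T6,T8

Derivation:
Step 1: wait(T2) -> count=1 queue=[] holders={T2}
Step 2: wait(T7) -> count=0 queue=[] holders={T2,T7}
Step 3: signal(T2) -> count=1 queue=[] holders={T7}
Step 4: signal(T7) -> count=2 queue=[] holders={none}
Step 5: wait(T1) -> count=1 queue=[] holders={T1}
Step 6: wait(T8) -> count=0 queue=[] holders={T1,T8}
Step 7: wait(T6) -> count=0 queue=[T6] holders={T1,T8}
Step 8: signal(T1) -> count=0 queue=[] holders={T6,T8}
Step 9: wait(T5) -> count=0 queue=[T5] holders={T6,T8}
Step 10: wait(T7) -> count=0 queue=[T5,T7] holders={T6,T8}
Step 11: wait(T1) -> count=0 queue=[T5,T7,T1] holders={T6,T8}
Step 12: wait(T2) -> count=0 queue=[T5,T7,T1,T2] holders={T6,T8}
Final holders: T6,T8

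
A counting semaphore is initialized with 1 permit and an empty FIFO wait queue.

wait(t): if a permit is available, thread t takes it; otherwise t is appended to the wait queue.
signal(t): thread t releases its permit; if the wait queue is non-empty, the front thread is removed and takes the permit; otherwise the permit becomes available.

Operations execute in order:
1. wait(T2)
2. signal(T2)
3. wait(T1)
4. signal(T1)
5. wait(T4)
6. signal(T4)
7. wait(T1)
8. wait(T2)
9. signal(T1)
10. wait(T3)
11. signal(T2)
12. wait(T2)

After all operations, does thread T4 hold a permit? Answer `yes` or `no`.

Answer: no

Derivation:
Step 1: wait(T2) -> count=0 queue=[] holders={T2}
Step 2: signal(T2) -> count=1 queue=[] holders={none}
Step 3: wait(T1) -> count=0 queue=[] holders={T1}
Step 4: signal(T1) -> count=1 queue=[] holders={none}
Step 5: wait(T4) -> count=0 queue=[] holders={T4}
Step 6: signal(T4) -> count=1 queue=[] holders={none}
Step 7: wait(T1) -> count=0 queue=[] holders={T1}
Step 8: wait(T2) -> count=0 queue=[T2] holders={T1}
Step 9: signal(T1) -> count=0 queue=[] holders={T2}
Step 10: wait(T3) -> count=0 queue=[T3] holders={T2}
Step 11: signal(T2) -> count=0 queue=[] holders={T3}
Step 12: wait(T2) -> count=0 queue=[T2] holders={T3}
Final holders: {T3} -> T4 not in holders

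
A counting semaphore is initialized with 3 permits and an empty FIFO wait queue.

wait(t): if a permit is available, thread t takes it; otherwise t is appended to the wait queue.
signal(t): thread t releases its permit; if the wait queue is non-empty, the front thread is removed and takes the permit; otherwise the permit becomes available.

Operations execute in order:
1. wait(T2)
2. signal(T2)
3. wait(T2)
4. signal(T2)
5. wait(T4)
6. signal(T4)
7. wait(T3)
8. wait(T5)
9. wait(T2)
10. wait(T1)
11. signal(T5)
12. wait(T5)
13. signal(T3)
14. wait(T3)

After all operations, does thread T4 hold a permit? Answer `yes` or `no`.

Answer: no

Derivation:
Step 1: wait(T2) -> count=2 queue=[] holders={T2}
Step 2: signal(T2) -> count=3 queue=[] holders={none}
Step 3: wait(T2) -> count=2 queue=[] holders={T2}
Step 4: signal(T2) -> count=3 queue=[] holders={none}
Step 5: wait(T4) -> count=2 queue=[] holders={T4}
Step 6: signal(T4) -> count=3 queue=[] holders={none}
Step 7: wait(T3) -> count=2 queue=[] holders={T3}
Step 8: wait(T5) -> count=1 queue=[] holders={T3,T5}
Step 9: wait(T2) -> count=0 queue=[] holders={T2,T3,T5}
Step 10: wait(T1) -> count=0 queue=[T1] holders={T2,T3,T5}
Step 11: signal(T5) -> count=0 queue=[] holders={T1,T2,T3}
Step 12: wait(T5) -> count=0 queue=[T5] holders={T1,T2,T3}
Step 13: signal(T3) -> count=0 queue=[] holders={T1,T2,T5}
Step 14: wait(T3) -> count=0 queue=[T3] holders={T1,T2,T5}
Final holders: {T1,T2,T5} -> T4 not in holders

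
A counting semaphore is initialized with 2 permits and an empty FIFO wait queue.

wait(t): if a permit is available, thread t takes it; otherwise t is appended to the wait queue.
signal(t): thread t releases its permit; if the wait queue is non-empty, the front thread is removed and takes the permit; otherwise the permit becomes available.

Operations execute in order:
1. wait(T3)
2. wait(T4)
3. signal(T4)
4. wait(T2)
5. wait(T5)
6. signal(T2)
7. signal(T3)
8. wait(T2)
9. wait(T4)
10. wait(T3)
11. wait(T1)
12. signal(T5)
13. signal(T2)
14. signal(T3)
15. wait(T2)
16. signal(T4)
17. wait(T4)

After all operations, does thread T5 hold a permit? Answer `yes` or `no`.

Step 1: wait(T3) -> count=1 queue=[] holders={T3}
Step 2: wait(T4) -> count=0 queue=[] holders={T3,T4}
Step 3: signal(T4) -> count=1 queue=[] holders={T3}
Step 4: wait(T2) -> count=0 queue=[] holders={T2,T3}
Step 5: wait(T5) -> count=0 queue=[T5] holders={T2,T3}
Step 6: signal(T2) -> count=0 queue=[] holders={T3,T5}
Step 7: signal(T3) -> count=1 queue=[] holders={T5}
Step 8: wait(T2) -> count=0 queue=[] holders={T2,T5}
Step 9: wait(T4) -> count=0 queue=[T4] holders={T2,T5}
Step 10: wait(T3) -> count=0 queue=[T4,T3] holders={T2,T5}
Step 11: wait(T1) -> count=0 queue=[T4,T3,T1] holders={T2,T5}
Step 12: signal(T5) -> count=0 queue=[T3,T1] holders={T2,T4}
Step 13: signal(T2) -> count=0 queue=[T1] holders={T3,T4}
Step 14: signal(T3) -> count=0 queue=[] holders={T1,T4}
Step 15: wait(T2) -> count=0 queue=[T2] holders={T1,T4}
Step 16: signal(T4) -> count=0 queue=[] holders={T1,T2}
Step 17: wait(T4) -> count=0 queue=[T4] holders={T1,T2}
Final holders: {T1,T2} -> T5 not in holders

Answer: no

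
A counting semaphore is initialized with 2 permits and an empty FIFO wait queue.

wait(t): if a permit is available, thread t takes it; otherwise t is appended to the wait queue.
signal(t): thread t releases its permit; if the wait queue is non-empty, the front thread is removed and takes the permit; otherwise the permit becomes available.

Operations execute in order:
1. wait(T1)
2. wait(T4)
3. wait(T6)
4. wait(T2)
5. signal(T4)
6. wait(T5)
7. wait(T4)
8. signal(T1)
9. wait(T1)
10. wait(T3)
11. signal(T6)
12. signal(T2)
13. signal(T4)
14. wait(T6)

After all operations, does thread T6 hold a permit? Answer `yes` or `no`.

Step 1: wait(T1) -> count=1 queue=[] holders={T1}
Step 2: wait(T4) -> count=0 queue=[] holders={T1,T4}
Step 3: wait(T6) -> count=0 queue=[T6] holders={T1,T4}
Step 4: wait(T2) -> count=0 queue=[T6,T2] holders={T1,T4}
Step 5: signal(T4) -> count=0 queue=[T2] holders={T1,T6}
Step 6: wait(T5) -> count=0 queue=[T2,T5] holders={T1,T6}
Step 7: wait(T4) -> count=0 queue=[T2,T5,T4] holders={T1,T6}
Step 8: signal(T1) -> count=0 queue=[T5,T4] holders={T2,T6}
Step 9: wait(T1) -> count=0 queue=[T5,T4,T1] holders={T2,T6}
Step 10: wait(T3) -> count=0 queue=[T5,T4,T1,T3] holders={T2,T6}
Step 11: signal(T6) -> count=0 queue=[T4,T1,T3] holders={T2,T5}
Step 12: signal(T2) -> count=0 queue=[T1,T3] holders={T4,T5}
Step 13: signal(T4) -> count=0 queue=[T3] holders={T1,T5}
Step 14: wait(T6) -> count=0 queue=[T3,T6] holders={T1,T5}
Final holders: {T1,T5} -> T6 not in holders

Answer: no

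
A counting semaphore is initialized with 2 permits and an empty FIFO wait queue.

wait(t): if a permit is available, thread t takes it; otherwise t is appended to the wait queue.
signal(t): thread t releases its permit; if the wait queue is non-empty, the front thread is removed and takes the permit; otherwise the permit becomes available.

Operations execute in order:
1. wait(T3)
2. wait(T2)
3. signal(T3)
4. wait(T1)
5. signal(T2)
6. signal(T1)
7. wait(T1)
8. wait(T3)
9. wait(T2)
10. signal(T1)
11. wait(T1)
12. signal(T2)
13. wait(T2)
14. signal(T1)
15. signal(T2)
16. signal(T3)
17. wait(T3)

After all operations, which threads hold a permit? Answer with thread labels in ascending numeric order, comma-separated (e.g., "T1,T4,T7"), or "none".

Answer: T3

Derivation:
Step 1: wait(T3) -> count=1 queue=[] holders={T3}
Step 2: wait(T2) -> count=0 queue=[] holders={T2,T3}
Step 3: signal(T3) -> count=1 queue=[] holders={T2}
Step 4: wait(T1) -> count=0 queue=[] holders={T1,T2}
Step 5: signal(T2) -> count=1 queue=[] holders={T1}
Step 6: signal(T1) -> count=2 queue=[] holders={none}
Step 7: wait(T1) -> count=1 queue=[] holders={T1}
Step 8: wait(T3) -> count=0 queue=[] holders={T1,T3}
Step 9: wait(T2) -> count=0 queue=[T2] holders={T1,T3}
Step 10: signal(T1) -> count=0 queue=[] holders={T2,T3}
Step 11: wait(T1) -> count=0 queue=[T1] holders={T2,T3}
Step 12: signal(T2) -> count=0 queue=[] holders={T1,T3}
Step 13: wait(T2) -> count=0 queue=[T2] holders={T1,T3}
Step 14: signal(T1) -> count=0 queue=[] holders={T2,T3}
Step 15: signal(T2) -> count=1 queue=[] holders={T3}
Step 16: signal(T3) -> count=2 queue=[] holders={none}
Step 17: wait(T3) -> count=1 queue=[] holders={T3}
Final holders: T3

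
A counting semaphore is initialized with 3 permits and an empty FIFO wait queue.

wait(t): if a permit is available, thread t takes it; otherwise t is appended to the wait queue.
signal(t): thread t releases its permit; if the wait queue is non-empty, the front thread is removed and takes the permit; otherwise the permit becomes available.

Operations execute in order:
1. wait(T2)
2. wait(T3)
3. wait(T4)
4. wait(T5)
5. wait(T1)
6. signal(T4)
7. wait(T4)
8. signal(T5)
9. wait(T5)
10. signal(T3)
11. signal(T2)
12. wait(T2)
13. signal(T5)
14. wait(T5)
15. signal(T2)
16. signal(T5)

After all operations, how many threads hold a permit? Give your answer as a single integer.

Step 1: wait(T2) -> count=2 queue=[] holders={T2}
Step 2: wait(T3) -> count=1 queue=[] holders={T2,T3}
Step 3: wait(T4) -> count=0 queue=[] holders={T2,T3,T4}
Step 4: wait(T5) -> count=0 queue=[T5] holders={T2,T3,T4}
Step 5: wait(T1) -> count=0 queue=[T5,T1] holders={T2,T3,T4}
Step 6: signal(T4) -> count=0 queue=[T1] holders={T2,T3,T5}
Step 7: wait(T4) -> count=0 queue=[T1,T4] holders={T2,T3,T5}
Step 8: signal(T5) -> count=0 queue=[T4] holders={T1,T2,T3}
Step 9: wait(T5) -> count=0 queue=[T4,T5] holders={T1,T2,T3}
Step 10: signal(T3) -> count=0 queue=[T5] holders={T1,T2,T4}
Step 11: signal(T2) -> count=0 queue=[] holders={T1,T4,T5}
Step 12: wait(T2) -> count=0 queue=[T2] holders={T1,T4,T5}
Step 13: signal(T5) -> count=0 queue=[] holders={T1,T2,T4}
Step 14: wait(T5) -> count=0 queue=[T5] holders={T1,T2,T4}
Step 15: signal(T2) -> count=0 queue=[] holders={T1,T4,T5}
Step 16: signal(T5) -> count=1 queue=[] holders={T1,T4}
Final holders: {T1,T4} -> 2 thread(s)

Answer: 2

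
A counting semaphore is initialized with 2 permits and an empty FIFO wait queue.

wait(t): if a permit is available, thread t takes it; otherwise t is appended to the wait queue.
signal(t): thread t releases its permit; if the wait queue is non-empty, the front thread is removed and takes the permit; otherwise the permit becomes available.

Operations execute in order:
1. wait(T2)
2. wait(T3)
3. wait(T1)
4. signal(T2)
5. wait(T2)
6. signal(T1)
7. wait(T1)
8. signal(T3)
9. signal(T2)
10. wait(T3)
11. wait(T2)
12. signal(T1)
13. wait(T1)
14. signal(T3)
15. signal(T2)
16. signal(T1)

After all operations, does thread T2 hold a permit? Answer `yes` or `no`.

Answer: no

Derivation:
Step 1: wait(T2) -> count=1 queue=[] holders={T2}
Step 2: wait(T3) -> count=0 queue=[] holders={T2,T3}
Step 3: wait(T1) -> count=0 queue=[T1] holders={T2,T3}
Step 4: signal(T2) -> count=0 queue=[] holders={T1,T3}
Step 5: wait(T2) -> count=0 queue=[T2] holders={T1,T3}
Step 6: signal(T1) -> count=0 queue=[] holders={T2,T3}
Step 7: wait(T1) -> count=0 queue=[T1] holders={T2,T3}
Step 8: signal(T3) -> count=0 queue=[] holders={T1,T2}
Step 9: signal(T2) -> count=1 queue=[] holders={T1}
Step 10: wait(T3) -> count=0 queue=[] holders={T1,T3}
Step 11: wait(T2) -> count=0 queue=[T2] holders={T1,T3}
Step 12: signal(T1) -> count=0 queue=[] holders={T2,T3}
Step 13: wait(T1) -> count=0 queue=[T1] holders={T2,T3}
Step 14: signal(T3) -> count=0 queue=[] holders={T1,T2}
Step 15: signal(T2) -> count=1 queue=[] holders={T1}
Step 16: signal(T1) -> count=2 queue=[] holders={none}
Final holders: {none} -> T2 not in holders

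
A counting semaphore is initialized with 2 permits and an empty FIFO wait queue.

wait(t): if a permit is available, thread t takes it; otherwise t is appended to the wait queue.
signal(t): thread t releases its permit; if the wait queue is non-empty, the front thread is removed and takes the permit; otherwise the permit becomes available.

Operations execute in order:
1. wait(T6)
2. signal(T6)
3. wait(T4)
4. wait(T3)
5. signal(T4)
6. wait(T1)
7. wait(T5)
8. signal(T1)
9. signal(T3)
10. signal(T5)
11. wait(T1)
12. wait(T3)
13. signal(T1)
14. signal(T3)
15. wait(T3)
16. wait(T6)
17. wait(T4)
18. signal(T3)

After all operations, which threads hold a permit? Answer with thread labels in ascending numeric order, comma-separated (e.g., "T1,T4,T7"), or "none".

Step 1: wait(T6) -> count=1 queue=[] holders={T6}
Step 2: signal(T6) -> count=2 queue=[] holders={none}
Step 3: wait(T4) -> count=1 queue=[] holders={T4}
Step 4: wait(T3) -> count=0 queue=[] holders={T3,T4}
Step 5: signal(T4) -> count=1 queue=[] holders={T3}
Step 6: wait(T1) -> count=0 queue=[] holders={T1,T3}
Step 7: wait(T5) -> count=0 queue=[T5] holders={T1,T3}
Step 8: signal(T1) -> count=0 queue=[] holders={T3,T5}
Step 9: signal(T3) -> count=1 queue=[] holders={T5}
Step 10: signal(T5) -> count=2 queue=[] holders={none}
Step 11: wait(T1) -> count=1 queue=[] holders={T1}
Step 12: wait(T3) -> count=0 queue=[] holders={T1,T3}
Step 13: signal(T1) -> count=1 queue=[] holders={T3}
Step 14: signal(T3) -> count=2 queue=[] holders={none}
Step 15: wait(T3) -> count=1 queue=[] holders={T3}
Step 16: wait(T6) -> count=0 queue=[] holders={T3,T6}
Step 17: wait(T4) -> count=0 queue=[T4] holders={T3,T6}
Step 18: signal(T3) -> count=0 queue=[] holders={T4,T6}
Final holders: T4,T6

Answer: T4,T6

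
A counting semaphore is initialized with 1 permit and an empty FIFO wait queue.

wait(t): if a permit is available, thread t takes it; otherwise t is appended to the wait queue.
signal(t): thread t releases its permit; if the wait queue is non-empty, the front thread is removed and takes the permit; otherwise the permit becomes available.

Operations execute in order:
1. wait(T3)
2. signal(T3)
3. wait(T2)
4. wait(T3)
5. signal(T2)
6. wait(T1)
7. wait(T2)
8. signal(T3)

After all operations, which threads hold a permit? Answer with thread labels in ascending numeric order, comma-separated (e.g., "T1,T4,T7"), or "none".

Answer: T1

Derivation:
Step 1: wait(T3) -> count=0 queue=[] holders={T3}
Step 2: signal(T3) -> count=1 queue=[] holders={none}
Step 3: wait(T2) -> count=0 queue=[] holders={T2}
Step 4: wait(T3) -> count=0 queue=[T3] holders={T2}
Step 5: signal(T2) -> count=0 queue=[] holders={T3}
Step 6: wait(T1) -> count=0 queue=[T1] holders={T3}
Step 7: wait(T2) -> count=0 queue=[T1,T2] holders={T3}
Step 8: signal(T3) -> count=0 queue=[T2] holders={T1}
Final holders: T1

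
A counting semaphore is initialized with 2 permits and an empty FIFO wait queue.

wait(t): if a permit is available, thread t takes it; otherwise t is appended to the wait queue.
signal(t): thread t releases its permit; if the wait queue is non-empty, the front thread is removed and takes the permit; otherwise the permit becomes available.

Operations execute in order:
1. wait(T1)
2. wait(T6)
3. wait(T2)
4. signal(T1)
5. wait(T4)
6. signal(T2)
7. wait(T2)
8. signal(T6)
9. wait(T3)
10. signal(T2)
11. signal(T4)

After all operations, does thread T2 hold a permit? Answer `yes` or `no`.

Step 1: wait(T1) -> count=1 queue=[] holders={T1}
Step 2: wait(T6) -> count=0 queue=[] holders={T1,T6}
Step 3: wait(T2) -> count=0 queue=[T2] holders={T1,T6}
Step 4: signal(T1) -> count=0 queue=[] holders={T2,T6}
Step 5: wait(T4) -> count=0 queue=[T4] holders={T2,T6}
Step 6: signal(T2) -> count=0 queue=[] holders={T4,T6}
Step 7: wait(T2) -> count=0 queue=[T2] holders={T4,T6}
Step 8: signal(T6) -> count=0 queue=[] holders={T2,T4}
Step 9: wait(T3) -> count=0 queue=[T3] holders={T2,T4}
Step 10: signal(T2) -> count=0 queue=[] holders={T3,T4}
Step 11: signal(T4) -> count=1 queue=[] holders={T3}
Final holders: {T3} -> T2 not in holders

Answer: no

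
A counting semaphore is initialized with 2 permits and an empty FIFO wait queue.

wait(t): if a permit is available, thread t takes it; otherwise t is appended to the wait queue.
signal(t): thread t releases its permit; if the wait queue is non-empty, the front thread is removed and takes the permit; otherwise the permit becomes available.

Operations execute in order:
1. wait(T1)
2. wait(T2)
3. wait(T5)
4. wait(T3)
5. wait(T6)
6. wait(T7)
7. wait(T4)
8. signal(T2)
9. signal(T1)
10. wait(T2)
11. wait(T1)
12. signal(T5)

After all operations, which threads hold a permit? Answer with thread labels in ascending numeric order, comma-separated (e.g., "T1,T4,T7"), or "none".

Answer: T3,T6

Derivation:
Step 1: wait(T1) -> count=1 queue=[] holders={T1}
Step 2: wait(T2) -> count=0 queue=[] holders={T1,T2}
Step 3: wait(T5) -> count=0 queue=[T5] holders={T1,T2}
Step 4: wait(T3) -> count=0 queue=[T5,T3] holders={T1,T2}
Step 5: wait(T6) -> count=0 queue=[T5,T3,T6] holders={T1,T2}
Step 6: wait(T7) -> count=0 queue=[T5,T3,T6,T7] holders={T1,T2}
Step 7: wait(T4) -> count=0 queue=[T5,T3,T6,T7,T4] holders={T1,T2}
Step 8: signal(T2) -> count=0 queue=[T3,T6,T7,T4] holders={T1,T5}
Step 9: signal(T1) -> count=0 queue=[T6,T7,T4] holders={T3,T5}
Step 10: wait(T2) -> count=0 queue=[T6,T7,T4,T2] holders={T3,T5}
Step 11: wait(T1) -> count=0 queue=[T6,T7,T4,T2,T1] holders={T3,T5}
Step 12: signal(T5) -> count=0 queue=[T7,T4,T2,T1] holders={T3,T6}
Final holders: T3,T6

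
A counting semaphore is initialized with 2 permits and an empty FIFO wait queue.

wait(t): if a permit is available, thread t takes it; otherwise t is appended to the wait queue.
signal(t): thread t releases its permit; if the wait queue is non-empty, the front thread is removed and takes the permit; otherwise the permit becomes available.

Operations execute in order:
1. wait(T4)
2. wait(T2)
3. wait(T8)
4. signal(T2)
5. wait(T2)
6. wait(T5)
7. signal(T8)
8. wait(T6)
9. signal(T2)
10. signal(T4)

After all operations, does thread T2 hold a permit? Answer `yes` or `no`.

Answer: no

Derivation:
Step 1: wait(T4) -> count=1 queue=[] holders={T4}
Step 2: wait(T2) -> count=0 queue=[] holders={T2,T4}
Step 3: wait(T8) -> count=0 queue=[T8] holders={T2,T4}
Step 4: signal(T2) -> count=0 queue=[] holders={T4,T8}
Step 5: wait(T2) -> count=0 queue=[T2] holders={T4,T8}
Step 6: wait(T5) -> count=0 queue=[T2,T5] holders={T4,T8}
Step 7: signal(T8) -> count=0 queue=[T5] holders={T2,T4}
Step 8: wait(T6) -> count=0 queue=[T5,T6] holders={T2,T4}
Step 9: signal(T2) -> count=0 queue=[T6] holders={T4,T5}
Step 10: signal(T4) -> count=0 queue=[] holders={T5,T6}
Final holders: {T5,T6} -> T2 not in holders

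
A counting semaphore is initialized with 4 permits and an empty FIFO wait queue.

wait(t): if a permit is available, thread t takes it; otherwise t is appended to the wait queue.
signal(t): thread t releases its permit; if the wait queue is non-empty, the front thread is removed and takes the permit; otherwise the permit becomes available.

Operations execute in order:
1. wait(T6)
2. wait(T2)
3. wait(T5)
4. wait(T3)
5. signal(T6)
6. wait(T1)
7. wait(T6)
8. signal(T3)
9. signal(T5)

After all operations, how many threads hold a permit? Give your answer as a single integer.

Answer: 3

Derivation:
Step 1: wait(T6) -> count=3 queue=[] holders={T6}
Step 2: wait(T2) -> count=2 queue=[] holders={T2,T6}
Step 3: wait(T5) -> count=1 queue=[] holders={T2,T5,T6}
Step 4: wait(T3) -> count=0 queue=[] holders={T2,T3,T5,T6}
Step 5: signal(T6) -> count=1 queue=[] holders={T2,T3,T5}
Step 6: wait(T1) -> count=0 queue=[] holders={T1,T2,T3,T5}
Step 7: wait(T6) -> count=0 queue=[T6] holders={T1,T2,T3,T5}
Step 8: signal(T3) -> count=0 queue=[] holders={T1,T2,T5,T6}
Step 9: signal(T5) -> count=1 queue=[] holders={T1,T2,T6}
Final holders: {T1,T2,T6} -> 3 thread(s)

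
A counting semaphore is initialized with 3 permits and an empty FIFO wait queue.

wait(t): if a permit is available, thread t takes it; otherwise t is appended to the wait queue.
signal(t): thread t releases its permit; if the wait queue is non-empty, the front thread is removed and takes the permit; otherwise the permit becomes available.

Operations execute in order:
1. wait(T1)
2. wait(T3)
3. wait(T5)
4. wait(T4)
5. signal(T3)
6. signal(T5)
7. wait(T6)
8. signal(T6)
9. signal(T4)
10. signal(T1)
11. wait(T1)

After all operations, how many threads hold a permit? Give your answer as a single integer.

Step 1: wait(T1) -> count=2 queue=[] holders={T1}
Step 2: wait(T3) -> count=1 queue=[] holders={T1,T3}
Step 3: wait(T5) -> count=0 queue=[] holders={T1,T3,T5}
Step 4: wait(T4) -> count=0 queue=[T4] holders={T1,T3,T5}
Step 5: signal(T3) -> count=0 queue=[] holders={T1,T4,T5}
Step 6: signal(T5) -> count=1 queue=[] holders={T1,T4}
Step 7: wait(T6) -> count=0 queue=[] holders={T1,T4,T6}
Step 8: signal(T6) -> count=1 queue=[] holders={T1,T4}
Step 9: signal(T4) -> count=2 queue=[] holders={T1}
Step 10: signal(T1) -> count=3 queue=[] holders={none}
Step 11: wait(T1) -> count=2 queue=[] holders={T1}
Final holders: {T1} -> 1 thread(s)

Answer: 1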